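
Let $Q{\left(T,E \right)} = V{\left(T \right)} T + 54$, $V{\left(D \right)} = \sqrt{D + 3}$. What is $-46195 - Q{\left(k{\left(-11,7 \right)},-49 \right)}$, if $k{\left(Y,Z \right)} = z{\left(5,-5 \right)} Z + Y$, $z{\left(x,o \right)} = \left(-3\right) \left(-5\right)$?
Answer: $-46249 - 94 \sqrt{97} \approx -47175.0$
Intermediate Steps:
$z{\left(x,o \right)} = 15$
$V{\left(D \right)} = \sqrt{3 + D}$
$k{\left(Y,Z \right)} = Y + 15 Z$ ($k{\left(Y,Z \right)} = 15 Z + Y = Y + 15 Z$)
$Q{\left(T,E \right)} = 54 + T \sqrt{3 + T}$ ($Q{\left(T,E \right)} = \sqrt{3 + T} T + 54 = T \sqrt{3 + T} + 54 = 54 + T \sqrt{3 + T}$)
$-46195 - Q{\left(k{\left(-11,7 \right)},-49 \right)} = -46195 - \left(54 + \left(-11 + 15 \cdot 7\right) \sqrt{3 + \left(-11 + 15 \cdot 7\right)}\right) = -46195 - \left(54 + \left(-11 + 105\right) \sqrt{3 + \left(-11 + 105\right)}\right) = -46195 - \left(54 + 94 \sqrt{3 + 94}\right) = -46195 - \left(54 + 94 \sqrt{97}\right) = -46249 - 94 \sqrt{97}$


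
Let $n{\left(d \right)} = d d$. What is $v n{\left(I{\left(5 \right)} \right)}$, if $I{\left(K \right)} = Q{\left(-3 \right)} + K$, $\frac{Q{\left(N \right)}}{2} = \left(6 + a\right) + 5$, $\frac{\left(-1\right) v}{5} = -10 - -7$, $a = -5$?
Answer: $4335$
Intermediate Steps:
$v = 15$ ($v = - 5 \left(-10 - -7\right) = - 5 \left(-10 + 7\right) = \left(-5\right) \left(-3\right) = 15$)
$Q{\left(N \right)} = 12$ ($Q{\left(N \right)} = 2 \left(\left(6 - 5\right) + 5\right) = 2 \left(1 + 5\right) = 2 \cdot 6 = 12$)
$I{\left(K \right)} = 12 + K$
$n{\left(d \right)} = d^{2}$
$v n{\left(I{\left(5 \right)} \right)} = 15 \left(12 + 5\right)^{2} = 15 \cdot 17^{2} = 15 \cdot 289 = 4335$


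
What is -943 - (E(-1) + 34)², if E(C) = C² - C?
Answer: -2239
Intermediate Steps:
-943 - (E(-1) + 34)² = -943 - (-(-1 - 1) + 34)² = -943 - (-1*(-2) + 34)² = -943 - (2 + 34)² = -943 - 1*36² = -943 - 1*1296 = -943 - 1296 = -2239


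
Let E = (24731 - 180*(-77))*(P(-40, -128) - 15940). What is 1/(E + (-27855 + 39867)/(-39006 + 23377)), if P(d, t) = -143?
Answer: -15629/9700280351349 ≈ -1.6112e-9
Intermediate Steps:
E = -620659053 (E = (24731 - 180*(-77))*(-143 - 15940) = (24731 + 13860)*(-16083) = 38591*(-16083) = -620659053)
1/(E + (-27855 + 39867)/(-39006 + 23377)) = 1/(-620659053 + (-27855 + 39867)/(-39006 + 23377)) = 1/(-620659053 + 12012/(-15629)) = 1/(-620659053 + 12012*(-1/15629)) = 1/(-620659053 - 12012/15629) = 1/(-9700280351349/15629) = -15629/9700280351349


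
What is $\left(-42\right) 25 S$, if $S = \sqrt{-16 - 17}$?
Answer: $- 1050 i \sqrt{33} \approx - 6031.8 i$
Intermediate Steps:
$S = i \sqrt{33}$ ($S = \sqrt{-33} = i \sqrt{33} \approx 5.7446 i$)
$\left(-42\right) 25 S = \left(-42\right) 25 i \sqrt{33} = - 1050 i \sqrt{33}$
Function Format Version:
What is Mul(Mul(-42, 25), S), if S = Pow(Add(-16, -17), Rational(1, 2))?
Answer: Mul(-1050, I, Pow(33, Rational(1, 2))) ≈ Mul(-6031.8, I)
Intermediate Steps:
S = Mul(I, Pow(33, Rational(1, 2))) (S = Pow(-33, Rational(1, 2)) = Mul(I, Pow(33, Rational(1, 2))) ≈ Mul(5.7446, I))
Mul(Mul(-42, 25), S) = Mul(Mul(-42, 25), Mul(I, Pow(33, Rational(1, 2)))) = Mul(-1050, Mul(I, Pow(33, Rational(1, 2)))) = Mul(-1050, I, Pow(33, Rational(1, 2)))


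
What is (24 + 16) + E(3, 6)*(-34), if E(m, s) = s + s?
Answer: -368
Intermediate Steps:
E(m, s) = 2*s
(24 + 16) + E(3, 6)*(-34) = (24 + 16) + (2*6)*(-34) = 40 + 12*(-34) = 40 - 408 = -368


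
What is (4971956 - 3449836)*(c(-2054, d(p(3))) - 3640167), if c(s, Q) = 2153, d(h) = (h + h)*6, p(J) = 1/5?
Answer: -5537493869680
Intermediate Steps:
p(J) = 1/5
d(h) = 12*h (d(h) = (2*h)*6 = 12*h)
(4971956 - 3449836)*(c(-2054, d(p(3))) - 3640167) = (4971956 - 3449836)*(2153 - 3640167) = 1522120*(-3638014) = -5537493869680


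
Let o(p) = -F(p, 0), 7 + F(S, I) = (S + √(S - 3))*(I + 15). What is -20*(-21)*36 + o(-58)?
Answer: 15997 - 15*I*√61 ≈ 15997.0 - 117.15*I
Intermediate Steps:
F(S, I) = -7 + (15 + I)*(S + √(-3 + S)) (F(S, I) = -7 + (S + √(S - 3))*(I + 15) = -7 + (S + √(-3 + S))*(15 + I) = -7 + (15 + I)*(S + √(-3 + S)))
o(p) = 7 - 15*p - 15*√(-3 + p) (o(p) = -(-7 + 15*p + 15*√(-3 + p) + 0*p + 0*√(-3 + p)) = -(-7 + 15*p + 15*√(-3 + p) + 0 + 0) = -(-7 + 15*p + 15*√(-3 + p)) = 7 - 15*p - 15*√(-3 + p))
-20*(-21)*36 + o(-58) = -20*(-21)*36 + (7 - 15*(-58) - 15*√(-3 - 58)) = 420*36 + (7 + 870 - 15*I*√61) = 15120 + (7 + 870 - 15*I*√61) = 15120 + (877 - 15*I*√61) = 15997 - 15*I*√61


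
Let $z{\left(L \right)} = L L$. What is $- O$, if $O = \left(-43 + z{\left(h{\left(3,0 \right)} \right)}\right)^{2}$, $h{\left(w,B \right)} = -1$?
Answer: $-1764$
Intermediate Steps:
$z{\left(L \right)} = L^{2}$
$O = 1764$ ($O = \left(-43 + \left(-1\right)^{2}\right)^{2} = \left(-43 + 1\right)^{2} = \left(-42\right)^{2} = 1764$)
$- O = \left(-1\right) 1764 = -1764$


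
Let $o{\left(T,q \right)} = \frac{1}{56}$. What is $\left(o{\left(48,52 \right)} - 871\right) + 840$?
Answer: $- \frac{1735}{56} \approx -30.982$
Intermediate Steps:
$o{\left(T,q \right)} = \frac{1}{56}$
$\left(o{\left(48,52 \right)} - 871\right) + 840 = \left(\frac{1}{56} - 871\right) + 840 = - \frac{48775}{56} + 840 = - \frac{1735}{56}$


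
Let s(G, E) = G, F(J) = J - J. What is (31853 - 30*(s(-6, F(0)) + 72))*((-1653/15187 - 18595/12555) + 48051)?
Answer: 54737581461286583/38134557 ≈ 1.4354e+9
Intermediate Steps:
F(J) = 0
(31853 - 30*(s(-6, F(0)) + 72))*((-1653/15187 - 18595/12555) + 48051) = (31853 - 30*(-6 + 72))*((-1653/15187 - 18595/12555) + 48051) = (31853 - 30*66)*((-1653*1/15187 - 18595*1/12555) + 48051) = (31853 - 1980)*((-1653/15187 - 3719/2511) + 48051) = 29873*(-60631136/38134557 + 48051) = 29873*(1832342967271/38134557) = 54737581461286583/38134557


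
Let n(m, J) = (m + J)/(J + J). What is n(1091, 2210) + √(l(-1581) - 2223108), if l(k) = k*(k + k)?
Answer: 3301/4420 + 3*√308446 ≈ 1666.9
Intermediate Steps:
l(k) = 2*k² (l(k) = k*(2*k) = 2*k²)
n(m, J) = (J + m)/(2*J) (n(m, J) = (J + m)/((2*J)) = (J + m)*(1/(2*J)) = (J + m)/(2*J))
n(1091, 2210) + √(l(-1581) - 2223108) = (½)*(2210 + 1091)/2210 + √(2*(-1581)² - 2223108) = (½)*(1/2210)*3301 + √(2*2499561 - 2223108) = 3301/4420 + √(4999122 - 2223108) = 3301/4420 + √2776014 = 3301/4420 + 3*√308446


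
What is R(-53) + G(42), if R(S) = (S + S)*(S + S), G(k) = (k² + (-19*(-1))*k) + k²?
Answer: 15562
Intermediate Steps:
G(k) = 2*k² + 19*k (G(k) = (k² + 19*k) + k² = 2*k² + 19*k)
R(S) = 4*S² (R(S) = (2*S)*(2*S) = 4*S²)
R(-53) + G(42) = 4*(-53)² + 42*(19 + 2*42) = 4*2809 + 42*(19 + 84) = 11236 + 42*103 = 11236 + 4326 = 15562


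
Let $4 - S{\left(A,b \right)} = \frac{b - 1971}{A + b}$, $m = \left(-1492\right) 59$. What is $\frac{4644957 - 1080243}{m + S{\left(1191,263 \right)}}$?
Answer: $- \frac{1295773539}{31996297} \approx -40.498$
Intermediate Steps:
$m = -88028$
$S{\left(A,b \right)} = 4 - \frac{-1971 + b}{A + b}$ ($S{\left(A,b \right)} = 4 - \frac{b - 1971}{A + b} = 4 - \frac{-1971 + b}{A + b}$)
$\frac{4644957 - 1080243}{m + S{\left(1191,263 \right)}} = \frac{4644957 - 1080243}{-88028 + \frac{1971 + 3 \cdot 263 + 4 \cdot 1191}{1191 + 263}} = \frac{3564714}{-88028 + \frac{1971 + 789 + 4764}{1454}} = \frac{3564714}{-88028 + \frac{1}{1454} \cdot 7524} = \frac{3564714}{-88028 + \frac{3762}{727}} = \frac{3564714}{- \frac{63992594}{727}} = 3564714 \left(- \frac{727}{63992594}\right) = - \frac{1295773539}{31996297}$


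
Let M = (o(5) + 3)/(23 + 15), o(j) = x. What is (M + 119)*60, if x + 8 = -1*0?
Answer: 135510/19 ≈ 7132.1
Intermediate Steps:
x = -8 (x = -8 - 1*0 = -8 + 0 = -8)
o(j) = -8
M = -5/38 (M = (-8 + 3)/(23 + 15) = -5/38 ≈ -0.13158)
(M + 119)*60 = (-5/38 + 119)*60 = (4517/38)*60 = 135510/19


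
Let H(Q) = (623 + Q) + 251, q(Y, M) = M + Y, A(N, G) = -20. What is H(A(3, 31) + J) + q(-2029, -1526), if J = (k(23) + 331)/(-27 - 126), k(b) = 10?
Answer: -413594/153 ≈ -2703.2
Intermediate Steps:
J = -341/153 (J = (10 + 331)/(-27 - 126) = 341/(-153) = 341*(-1/153) = -341/153 ≈ -2.2288)
H(Q) = 874 + Q
H(A(3, 31) + J) + q(-2029, -1526) = (874 + (-20 - 341/153)) + (-1526 - 2029) = (874 - 3401/153) - 3555 = 130321/153 - 3555 = -413594/153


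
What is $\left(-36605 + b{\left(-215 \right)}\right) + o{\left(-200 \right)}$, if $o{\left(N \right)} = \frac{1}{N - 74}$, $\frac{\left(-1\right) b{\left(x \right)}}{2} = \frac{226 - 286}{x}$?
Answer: $- \frac{431286729}{11782} \approx -36606.0$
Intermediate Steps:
$b{\left(x \right)} = \frac{120}{x}$ ($b{\left(x \right)} = - 2 \frac{226 - 286}{x} = - 2 \left(- \frac{60}{x}\right) = \frac{120}{x}$)
$o{\left(N \right)} = \frac{1}{-74 + N}$
$\left(-36605 + b{\left(-215 \right)}\right) + o{\left(-200 \right)} = \left(-36605 + \frac{120}{-215}\right) + \frac{1}{-74 - 200} = \left(-36605 + 120 \left(- \frac{1}{215}\right)\right) + \frac{1}{-274} = \left(-36605 - \frac{24}{43}\right) - \frac{1}{274} = - \frac{1574039}{43} - \frac{1}{274} = - \frac{431286729}{11782}$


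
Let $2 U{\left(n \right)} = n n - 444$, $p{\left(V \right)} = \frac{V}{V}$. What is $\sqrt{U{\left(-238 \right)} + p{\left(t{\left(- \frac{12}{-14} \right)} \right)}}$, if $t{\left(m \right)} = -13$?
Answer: $\sqrt{28101} \approx 167.63$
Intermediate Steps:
$p{\left(V \right)} = 1$
$U{\left(n \right)} = -222 + \frac{n^{2}}{2}$ ($U{\left(n \right)} = \frac{n n - 444}{2} = \frac{n^{2} - 444}{2} = \frac{-444 + n^{2}}{2} = -222 + \frac{n^{2}}{2}$)
$\sqrt{U{\left(-238 \right)} + p{\left(t{\left(- \frac{12}{-14} \right)} \right)}} = \sqrt{\left(-222 + \frac{\left(-238\right)^{2}}{2}\right) + 1} = \sqrt{\left(-222 + \frac{1}{2} \cdot 56644\right) + 1} = \sqrt{\left(-222 + 28322\right) + 1} = \sqrt{28100 + 1} = \sqrt{28101}$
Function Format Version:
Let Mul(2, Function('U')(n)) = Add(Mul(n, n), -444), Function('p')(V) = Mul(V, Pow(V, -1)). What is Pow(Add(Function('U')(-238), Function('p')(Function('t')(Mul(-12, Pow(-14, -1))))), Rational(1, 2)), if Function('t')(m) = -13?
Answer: Pow(28101, Rational(1, 2)) ≈ 167.63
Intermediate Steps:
Function('p')(V) = 1
Function('U')(n) = Add(-222, Mul(Rational(1, 2), Pow(n, 2))) (Function('U')(n) = Mul(Rational(1, 2), Add(Mul(n, n), -444)) = Mul(Rational(1, 2), Add(Pow(n, 2), -444)) = Mul(Rational(1, 2), Add(-444, Pow(n, 2))) = Add(-222, Mul(Rational(1, 2), Pow(n, 2))))
Pow(Add(Function('U')(-238), Function('p')(Function('t')(Mul(-12, Pow(-14, -1))))), Rational(1, 2)) = Pow(Add(Add(-222, Mul(Rational(1, 2), Pow(-238, 2))), 1), Rational(1, 2)) = Pow(Add(Add(-222, Mul(Rational(1, 2), 56644)), 1), Rational(1, 2)) = Pow(Add(Add(-222, 28322), 1), Rational(1, 2)) = Pow(Add(28100, 1), Rational(1, 2)) = Pow(28101, Rational(1, 2))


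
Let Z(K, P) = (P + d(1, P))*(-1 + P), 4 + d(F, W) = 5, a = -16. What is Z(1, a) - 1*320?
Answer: -65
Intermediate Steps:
d(F, W) = 1 (d(F, W) = -4 + 5 = 1)
Z(K, P) = (1 + P)*(-1 + P) (Z(K, P) = (P + 1)*(-1 + P) = (1 + P)*(-1 + P))
Z(1, a) - 1*320 = (-1 + (-16)²) - 1*320 = (-1 + 256) - 320 = 255 - 320 = -65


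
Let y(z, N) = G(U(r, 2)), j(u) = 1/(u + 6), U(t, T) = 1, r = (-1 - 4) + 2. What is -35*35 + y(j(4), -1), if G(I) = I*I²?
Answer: -1224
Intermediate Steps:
r = -3 (r = -5 + 2 = -3)
j(u) = 1/(6 + u)
G(I) = I³
y(z, N) = 1 (y(z, N) = 1³ = 1)
-35*35 + y(j(4), -1) = -35*35 + 1 = -1225 + 1 = -1224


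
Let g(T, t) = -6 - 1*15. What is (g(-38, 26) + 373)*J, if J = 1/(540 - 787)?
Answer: -352/247 ≈ -1.4251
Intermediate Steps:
g(T, t) = -21 (g(T, t) = -6 - 15 = -21)
J = -1/247 (J = 1/(-247) = -1/247 ≈ -0.0040486)
(g(-38, 26) + 373)*J = (-21 + 373)*(-1/247) = 352*(-1/247) = -352/247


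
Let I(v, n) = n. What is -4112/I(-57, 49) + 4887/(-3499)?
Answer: -14627351/171451 ≈ -85.315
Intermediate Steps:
-4112/I(-57, 49) + 4887/(-3499) = -4112/49 + 4887/(-3499) = -4112*1/49 + 4887*(-1/3499) = -4112/49 - 4887/3499 = -14627351/171451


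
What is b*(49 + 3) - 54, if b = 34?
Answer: 1714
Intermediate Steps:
b*(49 + 3) - 54 = 34*(49 + 3) - 54 = 34*52 - 54 = 1768 - 54 = 1714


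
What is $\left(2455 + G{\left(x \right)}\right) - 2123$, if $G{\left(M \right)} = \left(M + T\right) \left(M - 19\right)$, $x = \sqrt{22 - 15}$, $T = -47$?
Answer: $1232 - 66 \sqrt{7} \approx 1057.4$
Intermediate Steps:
$x = \sqrt{7} \approx 2.6458$
$G{\left(M \right)} = \left(-47 + M\right) \left(-19 + M\right)$ ($G{\left(M \right)} = \left(M - 47\right) \left(M - 19\right) = \left(-47 + M\right) \left(-19 + M\right)$)
$\left(2455 + G{\left(x \right)}\right) - 2123 = \left(2455 + \left(893 + \left(\sqrt{7}\right)^{2} - 66 \sqrt{7}\right)\right) - 2123 = \left(2455 + \left(893 + 7 - 66 \sqrt{7}\right)\right) - 2123 = \left(2455 + \left(900 - 66 \sqrt{7}\right)\right) - 2123 = \left(3355 - 66 \sqrt{7}\right) - 2123 = 1232 - 66 \sqrt{7}$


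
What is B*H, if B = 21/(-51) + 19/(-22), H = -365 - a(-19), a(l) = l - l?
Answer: 174105/374 ≈ 465.52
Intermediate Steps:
a(l) = 0
H = -365 (H = -365 - 1*0 = -365 + 0 = -365)
B = -477/374 (B = 21*(-1/51) + 19*(-1/22) = -7/17 - 19/22 = -477/374 ≈ -1.2754)
B*H = -477/374*(-365) = 174105/374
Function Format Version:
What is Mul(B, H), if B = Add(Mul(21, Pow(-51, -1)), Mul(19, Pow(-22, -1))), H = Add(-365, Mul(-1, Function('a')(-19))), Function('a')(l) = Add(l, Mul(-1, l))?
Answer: Rational(174105, 374) ≈ 465.52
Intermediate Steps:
Function('a')(l) = 0
H = -365 (H = Add(-365, Mul(-1, 0)) = Add(-365, 0) = -365)
B = Rational(-477, 374) (B = Add(Mul(21, Rational(-1, 51)), Mul(19, Rational(-1, 22))) = Add(Rational(-7, 17), Rational(-19, 22)) = Rational(-477, 374) ≈ -1.2754)
Mul(B, H) = Mul(Rational(-477, 374), -365) = Rational(174105, 374)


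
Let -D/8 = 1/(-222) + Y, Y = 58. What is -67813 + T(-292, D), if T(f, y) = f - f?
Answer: -67813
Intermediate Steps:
D = -51500/111 (D = -8*(1/(-222) + 58) = -8*(-1/222 + 58) = -8*12875/222 = -51500/111 ≈ -463.96)
T(f, y) = 0
-67813 + T(-292, D) = -67813 + 0 = -67813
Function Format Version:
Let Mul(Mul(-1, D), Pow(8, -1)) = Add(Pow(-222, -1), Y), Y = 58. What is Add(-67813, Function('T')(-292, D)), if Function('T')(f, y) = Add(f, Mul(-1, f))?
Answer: -67813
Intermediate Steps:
D = Rational(-51500, 111) (D = Mul(-8, Add(Pow(-222, -1), 58)) = Mul(-8, Add(Rational(-1, 222), 58)) = Mul(-8, Rational(12875, 222)) = Rational(-51500, 111) ≈ -463.96)
Function('T')(f, y) = 0
Add(-67813, Function('T')(-292, D)) = Add(-67813, 0) = -67813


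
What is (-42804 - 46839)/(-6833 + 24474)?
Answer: -89643/17641 ≈ -5.0815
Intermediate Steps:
(-42804 - 46839)/(-6833 + 24474) = -89643/17641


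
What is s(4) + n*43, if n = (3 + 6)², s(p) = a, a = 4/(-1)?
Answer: 3479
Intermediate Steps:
a = -4 (a = 4*(-1) = -4)
s(p) = -4
n = 81 (n = 9² = 81)
s(4) + n*43 = -4 + 81*43 = -4 + 3483 = 3479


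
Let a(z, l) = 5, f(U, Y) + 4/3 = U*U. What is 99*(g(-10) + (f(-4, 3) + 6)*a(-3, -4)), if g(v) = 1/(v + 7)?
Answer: 10197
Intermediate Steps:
f(U, Y) = -4/3 + U**2 (f(U, Y) = -4/3 + U*U = -4/3 + U**2)
g(v) = 1/(7 + v)
99*(g(-10) + (f(-4, 3) + 6)*a(-3, -4)) = 99*(1/(7 - 10) + ((-4/3 + (-4)**2) + 6)*5) = 99*(1/(-3) + ((-4/3 + 16) + 6)*5) = 99*(-1/3 + (44/3 + 6)*5) = 99*(-1/3 + (62/3)*5) = 99*(-1/3 + 310/3) = 99*103 = 10197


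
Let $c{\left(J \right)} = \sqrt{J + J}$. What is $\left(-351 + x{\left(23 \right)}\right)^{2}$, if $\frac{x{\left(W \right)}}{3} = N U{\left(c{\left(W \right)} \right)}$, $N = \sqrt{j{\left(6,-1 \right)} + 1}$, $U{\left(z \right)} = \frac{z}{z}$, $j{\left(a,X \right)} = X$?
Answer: $123201$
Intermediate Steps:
$c{\left(J \right)} = \sqrt{2} \sqrt{J}$ ($c{\left(J \right)} = \sqrt{2 J} = \sqrt{2} \sqrt{J}$)
$U{\left(z \right)} = 1$
$N = 0$ ($N = \sqrt{-1 + 1} = \sqrt{0} = 0$)
$x{\left(W \right)} = 0$ ($x{\left(W \right)} = 3 \cdot 0 \cdot 1 = 3 \cdot 0 = 0$)
$\left(-351 + x{\left(23 \right)}\right)^{2} = \left(-351 + 0\right)^{2} = \left(-351\right)^{2} = 123201$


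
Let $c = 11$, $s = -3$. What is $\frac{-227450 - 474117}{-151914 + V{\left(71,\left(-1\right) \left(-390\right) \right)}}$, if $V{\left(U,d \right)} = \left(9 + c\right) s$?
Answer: $\frac{701567}{151974} \approx 4.6164$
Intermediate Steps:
$V{\left(U,d \right)} = -60$ ($V{\left(U,d \right)} = \left(9 + 11\right) \left(-3\right) = 20 \left(-3\right) = -60$)
$\frac{-227450 - 474117}{-151914 + V{\left(71,\left(-1\right) \left(-390\right) \right)}} = \frac{-227450 - 474117}{-151914 - 60} = - \frac{701567}{-151974} = \left(-701567\right) \left(- \frac{1}{151974}\right) = \frac{701567}{151974}$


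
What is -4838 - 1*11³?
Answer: -6169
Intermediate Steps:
-4838 - 1*11³ = -4838 - 1*1331 = -4838 - 1331 = -6169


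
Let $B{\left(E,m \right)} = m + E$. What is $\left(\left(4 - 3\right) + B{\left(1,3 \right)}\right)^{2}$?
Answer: $25$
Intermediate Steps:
$B{\left(E,m \right)} = E + m$
$\left(\left(4 - 3\right) + B{\left(1,3 \right)}\right)^{2} = \left(\left(4 - 3\right) + \left(1 + 3\right)\right)^{2} = \left(\left(4 - 3\right) + 4\right)^{2} = \left(1 + 4\right)^{2} = 5^{2} = 25$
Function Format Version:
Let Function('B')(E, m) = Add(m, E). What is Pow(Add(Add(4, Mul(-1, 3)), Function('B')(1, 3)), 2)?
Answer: 25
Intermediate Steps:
Function('B')(E, m) = Add(E, m)
Pow(Add(Add(4, Mul(-1, 3)), Function('B')(1, 3)), 2) = Pow(Add(Add(4, Mul(-1, 3)), Add(1, 3)), 2) = Pow(Add(Add(4, -3), 4), 2) = Pow(Add(1, 4), 2) = Pow(5, 2) = 25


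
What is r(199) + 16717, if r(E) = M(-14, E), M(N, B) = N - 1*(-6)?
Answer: 16709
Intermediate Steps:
M(N, B) = 6 + N (M(N, B) = N + 6 = 6 + N)
r(E) = -8 (r(E) = 6 - 14 = -8)
r(199) + 16717 = -8 + 16717 = 16709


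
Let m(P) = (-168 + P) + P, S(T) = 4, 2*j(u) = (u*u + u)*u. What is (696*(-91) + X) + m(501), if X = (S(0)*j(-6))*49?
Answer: -80142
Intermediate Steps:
j(u) = u*(u + u²)/2 (j(u) = ((u*u + u)*u)/2 = ((u² + u)*u)/2 = ((u + u²)*u)/2 = (u*(u + u²))/2 = u*(u + u²)/2)
X = -17640 (X = (4*((½)*(-6)²*(1 - 6)))*49 = (4*((½)*36*(-5)))*49 = (4*(-90))*49 = -360*49 = -17640)
m(P) = -168 + 2*P
(696*(-91) + X) + m(501) = (696*(-91) - 17640) + (-168 + 2*501) = (-63336 - 17640) + (-168 + 1002) = -80976 + 834 = -80142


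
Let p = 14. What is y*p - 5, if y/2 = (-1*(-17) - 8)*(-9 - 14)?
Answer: -5801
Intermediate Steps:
y = -414 (y = 2*((-1*(-17) - 8)*(-9 - 14)) = 2*((17 - 8)*(-23)) = 2*(9*(-23)) = 2*(-207) = -414)
y*p - 5 = -414*14 - 5 = -5796 - 5 = -5801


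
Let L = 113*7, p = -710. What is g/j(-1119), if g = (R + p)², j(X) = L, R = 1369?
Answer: 434281/791 ≈ 549.03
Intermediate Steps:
L = 791
j(X) = 791
g = 434281 (g = (1369 - 710)² = 659² = 434281)
g/j(-1119) = 434281/791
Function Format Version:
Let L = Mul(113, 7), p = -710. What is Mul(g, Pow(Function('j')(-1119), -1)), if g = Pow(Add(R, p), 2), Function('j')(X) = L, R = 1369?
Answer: Rational(434281, 791) ≈ 549.03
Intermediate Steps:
L = 791
Function('j')(X) = 791
g = 434281 (g = Pow(Add(1369, -710), 2) = Pow(659, 2) = 434281)
Mul(g, Pow(Function('j')(-1119), -1)) = Mul(434281, Pow(791, -1)) = Mul(434281, Rational(1, 791)) = Rational(434281, 791)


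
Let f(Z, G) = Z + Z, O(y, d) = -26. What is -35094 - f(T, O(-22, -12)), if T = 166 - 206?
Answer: -35014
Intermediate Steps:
T = -40
f(Z, G) = 2*Z
-35094 - f(T, O(-22, -12)) = -35094 - 2*(-40) = -35094 - 1*(-80) = -35094 + 80 = -35014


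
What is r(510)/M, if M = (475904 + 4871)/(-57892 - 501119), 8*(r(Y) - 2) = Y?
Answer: -147019893/1923100 ≈ -76.449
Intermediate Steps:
r(Y) = 2 + Y/8
M = -480775/559011 (M = 480775/(-559011) = 480775*(-1/559011) = -480775/559011 ≈ -0.86005)
r(510)/M = (2 + (⅛)*510)/(-480775/559011) = (2 + 255/4)*(-559011/480775) = (263/4)*(-559011/480775) = -147019893/1923100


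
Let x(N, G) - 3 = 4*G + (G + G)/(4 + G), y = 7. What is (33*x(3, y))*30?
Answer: 31950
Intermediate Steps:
x(N, G) = 3 + 4*G + 2*G/(4 + G) (x(N, G) = 3 + (4*G + (G + G)/(4 + G)) = 3 + (4*G + (2*G)/(4 + G)) = 3 + (4*G + 2*G/(4 + G)) = 3 + 4*G + 2*G/(4 + G))
(33*x(3, y))*30 = (33*((12 + 4*7² + 21*7)/(4 + 7)))*30 = (33*((12 + 4*49 + 147)/11))*30 = (33*((12 + 196 + 147)/11))*30 = (33*((1/11)*355))*30 = (33*(355/11))*30 = 1065*30 = 31950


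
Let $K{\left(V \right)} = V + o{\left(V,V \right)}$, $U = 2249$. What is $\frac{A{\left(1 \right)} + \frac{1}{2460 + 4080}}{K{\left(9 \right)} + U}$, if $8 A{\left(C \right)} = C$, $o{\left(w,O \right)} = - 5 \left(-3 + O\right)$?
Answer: $\frac{1637}{29142240} \approx 5.6173 \cdot 10^{-5}$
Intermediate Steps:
$o{\left(w,O \right)} = 15 - 5 O$
$A{\left(C \right)} = \frac{C}{8}$
$K{\left(V \right)} = 15 - 4 V$ ($K{\left(V \right)} = V - \left(-15 + 5 V\right) = 15 - 4 V$)
$\frac{A{\left(1 \right)} + \frac{1}{2460 + 4080}}{K{\left(9 \right)} + U} = \frac{\frac{1}{8} \cdot 1 + \frac{1}{2460 + 4080}}{\left(15 - 36\right) + 2249} = \frac{\frac{1}{8} + \frac{1}{6540}}{\left(15 - 36\right) + 2249} = \frac{\frac{1}{8} + \frac{1}{6540}}{-21 + 2249} = \frac{1637}{13080 \cdot 2228} = \frac{1637}{13080} \cdot \frac{1}{2228} = \frac{1637}{29142240}$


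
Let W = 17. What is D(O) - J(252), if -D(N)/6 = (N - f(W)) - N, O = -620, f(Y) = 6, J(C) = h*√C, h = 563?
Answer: 36 - 3378*√7 ≈ -8901.3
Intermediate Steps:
J(C) = 563*√C
D(N) = 36 (D(N) = -6*((N - 1*6) - N) = -6*((N - 6) - N) = -6*((-6 + N) - N) = -6*(-6) = 36)
D(O) - J(252) = 36 - 563*√252 = 36 - 563*6*√7 = 36 - 3378*√7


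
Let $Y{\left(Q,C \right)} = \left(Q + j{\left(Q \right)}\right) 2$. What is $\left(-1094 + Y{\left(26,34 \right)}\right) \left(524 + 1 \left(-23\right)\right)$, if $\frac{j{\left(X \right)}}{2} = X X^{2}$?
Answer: $34700262$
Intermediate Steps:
$j{\left(X \right)} = 2 X^{3}$ ($j{\left(X \right)} = 2 X X^{2} = 2 X^{3}$)
$Y{\left(Q,C \right)} = 2 Q + 4 Q^{3}$ ($Y{\left(Q,C \right)} = \left(Q + 2 Q^{3}\right) 2 = 2 Q + 4 Q^{3}$)
$\left(-1094 + Y{\left(26,34 \right)}\right) \left(524 + 1 \left(-23\right)\right) = \left(-1094 + \left(2 \cdot 26 + 4 \cdot 26^{3}\right)\right) \left(524 + 1 \left(-23\right)\right) = \left(-1094 + \left(52 + 4 \cdot 17576\right)\right) \left(524 - 23\right) = \left(-1094 + \left(52 + 70304\right)\right) 501 = \left(-1094 + 70356\right) 501 = 69262 \cdot 501 = 34700262$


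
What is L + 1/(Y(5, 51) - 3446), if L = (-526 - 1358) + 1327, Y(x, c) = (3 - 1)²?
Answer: -1917195/3442 ≈ -557.00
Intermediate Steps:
Y(x, c) = 4 (Y(x, c) = 2² = 4)
L = -557 (L = -1884 + 1327 = -557)
L + 1/(Y(5, 51) - 3446) = -557 + 1/(4 - 3446) = -557 + 1/(-3442) = -557 - 1/3442 = -1917195/3442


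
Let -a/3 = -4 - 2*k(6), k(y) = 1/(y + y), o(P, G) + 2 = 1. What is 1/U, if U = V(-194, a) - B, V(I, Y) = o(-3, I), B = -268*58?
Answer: 1/15543 ≈ 6.4338e-5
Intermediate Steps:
o(P, G) = -1 (o(P, G) = -2 + 1 = -1)
k(y) = 1/(2*y)
a = 25/2 (a = -3*(-4 - 1/6) = -3*(-4 - 2*1/12) = -3*(-4 - ⅙) = -3*(-25/6) = 25/2 ≈ 12.500)
B = -15544
V(I, Y) = -1
U = 15543 (U = -1 - 1*(-15544) = -1 + 15544 = 15543)
1/U = 1/15543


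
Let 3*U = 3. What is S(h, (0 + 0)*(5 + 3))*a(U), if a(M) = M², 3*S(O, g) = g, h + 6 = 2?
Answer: 0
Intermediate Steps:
U = 1 (U = (⅓)*3 = 1)
h = -4 (h = -6 + 2 = -4)
S(O, g) = g/3
S(h, (0 + 0)*(5 + 3))*a(U) = (((0 + 0)*(5 + 3))/3)*1² = ((0*8)/3)*1 = ((⅓)*0)*1 = 0*1 = 0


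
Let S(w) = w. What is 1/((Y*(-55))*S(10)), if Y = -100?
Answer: 1/55000 ≈ 1.8182e-5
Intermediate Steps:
1/((Y*(-55))*S(10)) = 1/(-100*(-55)*10) = 1/(5500*10) = 1/55000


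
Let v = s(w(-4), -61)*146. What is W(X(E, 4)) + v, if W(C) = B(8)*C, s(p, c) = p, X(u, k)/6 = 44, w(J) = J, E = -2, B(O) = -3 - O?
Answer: -3488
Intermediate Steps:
X(u, k) = 264 (X(u, k) = 6*44 = 264)
W(C) = -11*C (W(C) = (-3 - 1*8)*C = (-3 - 8)*C = -11*C)
v = -584 (v = -4*146 = -584)
W(X(E, 4)) + v = -11*264 - 584 = -2904 - 584 = -3488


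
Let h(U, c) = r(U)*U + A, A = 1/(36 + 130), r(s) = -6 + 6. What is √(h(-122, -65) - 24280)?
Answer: 9*I*√8259994/166 ≈ 155.82*I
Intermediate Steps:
r(s) = 0
A = 1/166 ≈ 0.0060241
h(U, c) = 1/166 (h(U, c) = 0*U + 1/166 = 0 + 1/166 = 1/166)
√(h(-122, -65) - 24280) = √(1/166 - 24280) = √(-4030479/166) = 9*I*√8259994/166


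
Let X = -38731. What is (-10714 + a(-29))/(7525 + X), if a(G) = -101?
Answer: 515/1486 ≈ 0.34657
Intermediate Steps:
(-10714 + a(-29))/(7525 + X) = (-10714 - 101)/(7525 - 38731) = -10815/(-31206) = -10815*(-1/31206) = 515/1486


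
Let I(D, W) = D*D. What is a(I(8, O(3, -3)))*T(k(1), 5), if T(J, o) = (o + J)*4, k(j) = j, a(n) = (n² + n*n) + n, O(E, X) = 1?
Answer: 198144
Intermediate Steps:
I(D, W) = D²
a(n) = n + 2*n² (a(n) = (n² + n²) + n = 2*n² + n = n + 2*n²)
T(J, o) = 4*J + 4*o (T(J, o) = (J + o)*4 = 4*J + 4*o)
a(I(8, O(3, -3)))*T(k(1), 5) = (8²*(1 + 2*8²))*(4*1 + 4*5) = (64*(1 + 2*64))*(4 + 20) = (64*(1 + 128))*24 = (64*129)*24 = 8256*24 = 198144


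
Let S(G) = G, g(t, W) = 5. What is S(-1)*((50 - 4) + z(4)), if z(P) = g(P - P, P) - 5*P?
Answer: -31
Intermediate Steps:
z(P) = 5 - 5*P
S(-1)*((50 - 4) + z(4)) = -((50 - 4) + (5 - 5*4)) = -(46 + (5 - 20)) = -(46 - 15) = -1*31 = -31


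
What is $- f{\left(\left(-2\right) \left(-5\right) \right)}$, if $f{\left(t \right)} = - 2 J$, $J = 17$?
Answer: $34$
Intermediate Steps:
$f{\left(t \right)} = -34$ ($f{\left(t \right)} = \left(-2\right) 17 = -34$)
$- f{\left(\left(-2\right) \left(-5\right) \right)} = \left(-1\right) \left(-34\right) = 34$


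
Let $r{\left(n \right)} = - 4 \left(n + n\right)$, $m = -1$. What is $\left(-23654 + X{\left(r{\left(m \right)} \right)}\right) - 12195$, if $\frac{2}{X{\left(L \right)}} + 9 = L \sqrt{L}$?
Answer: $- \frac{15450901}{431} + \frac{32 \sqrt{2}}{431} \approx -35849.0$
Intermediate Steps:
$r{\left(n \right)} = - 8 n$ ($r{\left(n \right)} = - 4 \cdot 2 n = - 8 n$)
$X{\left(L \right)} = \frac{2}{-9 + L^{\frac{3}{2}}}$ ($X{\left(L \right)} = \frac{2}{-9 + L \sqrt{L}} = \frac{2}{-9 + L^{\frac{3}{2}}}$)
$\left(-23654 + X{\left(r{\left(m \right)} \right)}\right) - 12195 = \left(-23654 + \frac{2}{-9 + \left(\left(-8\right) \left(-1\right)\right)^{\frac{3}{2}}}\right) - 12195 = \left(-23654 + \frac{2}{-9 + 8^{\frac{3}{2}}}\right) - 12195 = \left(-23654 + \frac{2}{-9 + 16 \sqrt{2}}\right) - 12195 = -35849 + \frac{2}{-9 + 16 \sqrt{2}}$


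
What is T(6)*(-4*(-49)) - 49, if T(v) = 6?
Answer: 1127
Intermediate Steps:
T(6)*(-4*(-49)) - 49 = 6*(-4*(-49)) - 49 = 6*196 - 49 = 1176 - 49 = 1127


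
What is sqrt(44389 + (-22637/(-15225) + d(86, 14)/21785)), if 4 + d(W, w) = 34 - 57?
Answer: sqrt(7813391930166406647)/13267065 ≈ 210.69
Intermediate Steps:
d(W, w) = -27 (d(W, w) = -4 + (34 - 57) = -4 - 23 = -27)
sqrt(44389 + (-22637/(-15225) + d(86, 14)/21785)) = sqrt(44389 + (-22637/(-15225) - 27/21785)) = sqrt(44389 + (-22637*(-1/15225) - 27*1/21785)) = sqrt(44389 + (22637/15225 - 27/21785)) = sqrt(44389 + 98547194/66335325) = sqrt(2944657288619/66335325) = sqrt(7813391930166406647)/13267065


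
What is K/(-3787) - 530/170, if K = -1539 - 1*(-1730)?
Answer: -203958/64379 ≈ -3.1681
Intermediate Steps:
K = 191 (K = -1539 + 1730 = 191)
K/(-3787) - 530/170 = 191/(-3787) - 530/170 = 191*(-1/3787) - 530*1/170 = -191/3787 - 53/17 = -203958/64379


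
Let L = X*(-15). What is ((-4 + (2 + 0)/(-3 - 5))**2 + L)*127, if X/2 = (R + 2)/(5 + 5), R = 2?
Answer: 12319/16 ≈ 769.94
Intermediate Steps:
X = 4/5 (X = 2*((2 + 2)/(5 + 5)) = 2*(4/10) = 2*(4*(1/10)) = 2*(2/5) = 4/5 ≈ 0.80000)
L = -12 (L = (4/5)*(-15) = -12)
((-4 + (2 + 0)/(-3 - 5))**2 + L)*127 = ((-4 + (2 + 0)/(-3 - 5))**2 - 12)*127 = ((-4 + 2/(-8))**2 - 12)*127 = ((-4 + 2*(-1/8))**2 - 12)*127 = ((-4 - 1/4)**2 - 12)*127 = ((-17/4)**2 - 12)*127 = (289/16 - 12)*127 = (97/16)*127 = 12319/16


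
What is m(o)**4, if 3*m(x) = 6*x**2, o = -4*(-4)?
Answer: 68719476736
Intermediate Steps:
o = 16
m(x) = 2*x**2 (m(x) = (6*x**2)/3 = 2*x**2)
m(o)**4 = (2*16**2)**4 = (2*256)**4 = 512**4 = 68719476736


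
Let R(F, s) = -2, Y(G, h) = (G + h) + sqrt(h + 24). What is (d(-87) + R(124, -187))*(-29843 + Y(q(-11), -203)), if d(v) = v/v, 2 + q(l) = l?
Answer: 30059 - I*sqrt(179) ≈ 30059.0 - 13.379*I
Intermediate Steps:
q(l) = -2 + l
Y(G, h) = G + h + sqrt(24 + h) (Y(G, h) = (G + h) + sqrt(24 + h) = G + h + sqrt(24 + h))
d(v) = 1
(d(-87) + R(124, -187))*(-29843 + Y(q(-11), -203)) = (1 - 2)*(-29843 + ((-2 - 11) - 203 + sqrt(24 - 203))) = -(-29843 + (-13 - 203 + sqrt(-179))) = -(-29843 + (-13 - 203 + I*sqrt(179))) = -(-29843 + (-216 + I*sqrt(179))) = -(-30059 + I*sqrt(179)) = 30059 - I*sqrt(179)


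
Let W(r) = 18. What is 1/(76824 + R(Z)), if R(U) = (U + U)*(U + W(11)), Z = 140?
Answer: 1/121064 ≈ 8.2601e-6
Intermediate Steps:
R(U) = 2*U*(18 + U) (R(U) = (U + U)*(U + 18) = (2*U)*(18 + U) = 2*U*(18 + U))
1/(76824 + R(Z)) = 1/(76824 + 2*140*(18 + 140)) = 1/(76824 + 2*140*158) = 1/(76824 + 44240) = 1/121064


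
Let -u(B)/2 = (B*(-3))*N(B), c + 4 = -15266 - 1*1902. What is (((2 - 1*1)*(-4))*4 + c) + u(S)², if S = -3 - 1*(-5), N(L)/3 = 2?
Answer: -12004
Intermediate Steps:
N(L) = 6 (N(L) = 3*2 = 6)
S = 2 (S = -3 + 5 = 2)
c = -17172 (c = -4 + (-15266 - 1*1902) = -4 + (-15266 - 1902) = -4 - 17168 = -17172)
u(B) = 36*B (u(B) = -2*B*(-3)*6 = -2*(-3*B)*6 = -(-36)*B = 36*B)
(((2 - 1*1)*(-4))*4 + c) + u(S)² = (((2 - 1*1)*(-4))*4 - 17172) + (36*2)² = (((2 - 1)*(-4))*4 - 17172) + 72² = ((1*(-4))*4 - 17172) + 5184 = (-4*4 - 17172) + 5184 = (-16 - 17172) + 5184 = -17188 + 5184 = -12004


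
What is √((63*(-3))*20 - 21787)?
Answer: I*√25567 ≈ 159.9*I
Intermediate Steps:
√((63*(-3))*20 - 21787) = √(-189*20 - 21787) = √(-3780 - 21787) = √(-25567) = I*√25567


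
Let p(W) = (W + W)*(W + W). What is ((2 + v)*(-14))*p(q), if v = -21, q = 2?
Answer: 4256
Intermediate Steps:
p(W) = 4*W**2 (p(W) = (2*W)*(2*W) = 4*W**2)
((2 + v)*(-14))*p(q) = ((2 - 21)*(-14))*(4*2**2) = (-19*(-14))*(4*4) = 266*16 = 4256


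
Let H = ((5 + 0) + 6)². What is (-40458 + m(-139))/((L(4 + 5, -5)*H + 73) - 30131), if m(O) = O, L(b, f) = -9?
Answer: 40597/31147 ≈ 1.3034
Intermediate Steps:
H = 121 (H = (5 + 6)² = 11² = 121)
(-40458 + m(-139))/((L(4 + 5, -5)*H + 73) - 30131) = (-40458 - 139)/((-9*121 + 73) - 30131) = -40597/((-1089 + 73) - 30131) = -40597/(-1016 - 30131) = -40597/(-31147) = -40597*(-1/31147) = 40597/31147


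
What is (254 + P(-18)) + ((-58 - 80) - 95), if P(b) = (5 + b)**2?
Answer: 190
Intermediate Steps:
(254 + P(-18)) + ((-58 - 80) - 95) = (254 + (5 - 18)**2) + ((-58 - 80) - 95) = (254 + (-13)**2) + (-138 - 95) = (254 + 169) - 233 = 423 - 233 = 190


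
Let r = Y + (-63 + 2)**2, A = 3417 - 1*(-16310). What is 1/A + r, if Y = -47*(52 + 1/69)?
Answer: 1737278051/1361163 ≈ 1276.3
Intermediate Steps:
A = 19727 (A = 3417 + 16310 = 19727)
Y = -168683/69 (Y = -47*(52 + 1/69) = -47*3589/69 = -168683/69 ≈ -2444.7)
r = 88066/69 (r = -168683/69 + (-63 + 2)**2 = -168683/69 + (-61)**2 = -168683/69 + 3721 = 88066/69 ≈ 1276.3)
1/A + r = 1/19727 + 88066/69 = 1737278051/1361163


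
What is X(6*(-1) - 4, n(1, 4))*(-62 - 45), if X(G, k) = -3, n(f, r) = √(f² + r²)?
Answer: 321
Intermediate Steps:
X(6*(-1) - 4, n(1, 4))*(-62 - 45) = -3*(-62 - 45) = -3*(-107) = 321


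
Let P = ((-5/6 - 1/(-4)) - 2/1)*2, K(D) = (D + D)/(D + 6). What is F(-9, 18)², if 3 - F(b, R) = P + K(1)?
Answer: 109561/1764 ≈ 62.109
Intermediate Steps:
K(D) = 2*D/(6 + D) (K(D) = (2*D)/(6 + D) = 2*D/(6 + D))
P = -31/6 (P = ((-5*⅙ - 1*(-¼)) - 2*1)*2 = ((-⅚ + ¼) - 2)*2 = (-7/12 - 2)*2 = -31/12*2 = -31/6 ≈ -5.1667)
F(b, R) = 331/42 (F(b, R) = 3 - (-31/6 + 2*1/(6 + 1)) = 3 - (-31/6 + 2*1/7) = 3 - (-31/6 + 2*1*(⅐)) = 3 - (-31/6 + 2/7) = 3 - 1*(-205/42) = 3 + 205/42 = 331/42)
F(-9, 18)² = (331/42)² = 109561/1764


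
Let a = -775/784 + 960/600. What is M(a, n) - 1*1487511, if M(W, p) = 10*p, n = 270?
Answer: -1484811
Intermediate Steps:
a = 2397/3920 (a = -775*1/784 + 960*(1/600) = -775/784 + 8/5 = 2397/3920 ≈ 0.61148)
M(a, n) - 1*1487511 = 10*270 - 1*1487511 = 2700 - 1487511 = -1484811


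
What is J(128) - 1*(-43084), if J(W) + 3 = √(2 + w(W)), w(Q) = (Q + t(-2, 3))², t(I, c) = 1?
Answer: 43081 + √16643 ≈ 43210.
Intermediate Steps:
w(Q) = (1 + Q)² (w(Q) = (Q + 1)² = (1 + Q)²)
J(W) = -3 + √(2 + (1 + W)²)
J(128) - 1*(-43084) = (-3 + √(2 + (1 + 128)²)) - 1*(-43084) = (-3 + √(2 + 129²)) + 43084 = (-3 + √(2 + 16641)) + 43084 = (-3 + √16643) + 43084 = 43081 + √16643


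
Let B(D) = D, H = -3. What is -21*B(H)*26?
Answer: 1638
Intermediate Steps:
-21*B(H)*26 = -21*(-3)*26 = 63*26 = 1638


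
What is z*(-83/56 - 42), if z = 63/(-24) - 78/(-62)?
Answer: 825465/13888 ≈ 59.437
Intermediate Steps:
z = -339/248 (z = 63*(-1/24) - 78*(-1/62) = -21/8 + 39/31 = -339/248 ≈ -1.3669)
z*(-83/56 - 42) = -339*(-83/56 - 42)/248 = -339/248*(-2435/56) = 825465/13888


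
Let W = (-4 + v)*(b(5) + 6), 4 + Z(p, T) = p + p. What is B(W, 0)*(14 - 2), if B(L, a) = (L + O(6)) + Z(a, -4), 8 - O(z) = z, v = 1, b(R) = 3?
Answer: -348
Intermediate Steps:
O(z) = 8 - z
Z(p, T) = -4 + 2*p (Z(p, T) = -4 + (p + p) = -4 + 2*p)
W = -27 (W = (-4 + 1)*(3 + 6) = -3*9 = -27)
B(L, a) = -2 + L + 2*a (B(L, a) = (L + (8 - 1*6)) + (-4 + 2*a) = (L + (8 - 6)) + (-4 + 2*a) = (L + 2) + (-4 + 2*a) = (2 + L) + (-4 + 2*a) = -2 + L + 2*a)
B(W, 0)*(14 - 2) = (-2 - 27 + 2*0)*(14 - 2) = (-2 - 27 + 0)*12 = -29*12 = -348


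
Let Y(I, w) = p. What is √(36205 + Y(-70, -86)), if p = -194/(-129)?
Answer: √602512431/129 ≈ 190.28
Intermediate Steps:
p = 194/129 (p = -194*(-1/129) = 194/129 ≈ 1.5039)
Y(I, w) = 194/129
√(36205 + Y(-70, -86)) = √(36205 + 194/129) = √(4670639/129) = √602512431/129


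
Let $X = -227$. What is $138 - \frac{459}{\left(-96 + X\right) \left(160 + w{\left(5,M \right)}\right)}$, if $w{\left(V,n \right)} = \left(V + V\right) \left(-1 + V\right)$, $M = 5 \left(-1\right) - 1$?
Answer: $\frac{524427}{3800} \approx 138.01$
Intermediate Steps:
$M = -6$ ($M = -5 - 1 = -6$)
$w{\left(V,n \right)} = 2 V \left(-1 + V\right)$
$138 - \frac{459}{\left(-96 + X\right) \left(160 + w{\left(5,M \right)}\right)} = 138 - \frac{459}{\left(-96 - 227\right) \left(160 + 2 \cdot 5 \left(-1 + 5\right)\right)} = 138 - \frac{459}{\left(-323\right) \left(160 + 2 \cdot 5 \cdot 4\right)} = 138 - \frac{459}{\left(-323\right) \left(160 + 40\right)} = 138 - \frac{459}{\left(-323\right) 200} = 138 - \frac{459}{-64600} = 138 - - \frac{27}{3800} = 138 + \frac{27}{3800} = \frac{524427}{3800}$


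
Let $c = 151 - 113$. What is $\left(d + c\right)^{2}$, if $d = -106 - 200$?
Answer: $71824$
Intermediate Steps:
$d = -306$
$c = 38$ ($c = 151 - 113 = 38$)
$\left(d + c\right)^{2} = \left(-306 + 38\right)^{2} = \left(-268\right)^{2} = 71824$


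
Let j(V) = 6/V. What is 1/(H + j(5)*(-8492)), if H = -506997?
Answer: -5/2585937 ≈ -1.9335e-6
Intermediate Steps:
1/(H + j(5)*(-8492)) = 1/(-506997 + (6/5)*(-8492)) = 1/(-506997 - 50952/5) = 1/(-2585937/5) = -5/2585937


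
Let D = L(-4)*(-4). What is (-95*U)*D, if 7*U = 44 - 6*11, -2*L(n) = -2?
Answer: -8360/7 ≈ -1194.3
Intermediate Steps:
L(n) = 1 (L(n) = -½*(-2) = 1)
U = -22/7 (U = (44 - 6*11)/7 = (44 - 1*66)/7 = (44 - 66)/7 = (⅐)*(-22) = -22/7 ≈ -3.1429)
D = -4 (D = 1*(-4) = -4)
(-95*U)*D = -95*(-22/7)*(-4) = (2090/7)*(-4) = -8360/7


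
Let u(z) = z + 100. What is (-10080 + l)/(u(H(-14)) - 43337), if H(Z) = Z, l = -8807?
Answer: 18887/43251 ≈ 0.43668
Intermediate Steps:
u(z) = 100 + z
(-10080 + l)/(u(H(-14)) - 43337) = (-10080 - 8807)/((100 - 14) - 43337) = -18887/(86 - 43337) = -18887/(-43251) = -18887*(-1/43251) = 18887/43251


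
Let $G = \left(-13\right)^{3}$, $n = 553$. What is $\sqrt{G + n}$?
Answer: $2 i \sqrt{411} \approx 40.546 i$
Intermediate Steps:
$G = -2197$
$\sqrt{G + n} = \sqrt{-2197 + 553} = \sqrt{-1644} = 2 i \sqrt{411}$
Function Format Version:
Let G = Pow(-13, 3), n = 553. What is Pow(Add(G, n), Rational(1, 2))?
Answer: Mul(2, I, Pow(411, Rational(1, 2))) ≈ Mul(40.546, I)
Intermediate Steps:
G = -2197
Pow(Add(G, n), Rational(1, 2)) = Pow(Add(-2197, 553), Rational(1, 2)) = Pow(-1644, Rational(1, 2)) = Mul(2, I, Pow(411, Rational(1, 2)))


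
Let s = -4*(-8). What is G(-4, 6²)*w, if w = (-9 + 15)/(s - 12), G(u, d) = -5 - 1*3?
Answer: -12/5 ≈ -2.4000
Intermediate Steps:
G(u, d) = -8 (G(u, d) = -5 - 3 = -8)
s = 32
w = 3/10 (w = (-9 + 15)/(32 - 12) = 6/20 = 6*(1/20) = 3/10 ≈ 0.30000)
G(-4, 6²)*w = -8*3/10 = -12/5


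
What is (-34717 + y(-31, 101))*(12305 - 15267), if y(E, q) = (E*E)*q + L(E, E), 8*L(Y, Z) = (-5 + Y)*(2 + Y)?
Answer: -185049469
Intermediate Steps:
L(Y, Z) = (-5 + Y)*(2 + Y)/8 (L(Y, Z) = ((-5 + Y)*(2 + Y))/8 = (-5 + Y)*(2 + Y)/8)
y(E, q) = -5/4 - 3*E/8 + E²/8 + q*E² (y(E, q) = (E*E)*q + (-5/4 - 3*E/8 + E²/8) = E²*q + (-5/4 - 3*E/8 + E²/8) = q*E² + (-5/4 - 3*E/8 + E²/8) = -5/4 - 3*E/8 + E²/8 + q*E²)
(-34717 + y(-31, 101))*(12305 - 15267) = (-34717 + (-5/4 - 3/8*(-31) + (⅛)*(-31)² + 101*(-31)²))*(12305 - 15267) = (-34717 + (-5/4 + 93/8 + (⅛)*961 + 101*961))*(-2962) = (-34717 + (-5/4 + 93/8 + 961/8 + 97061))*(-2962) = (-34717 + 194383/2)*(-2962) = (124949/2)*(-2962) = -185049469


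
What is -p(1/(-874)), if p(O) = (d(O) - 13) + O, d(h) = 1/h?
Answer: 775239/874 ≈ 887.00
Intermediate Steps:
p(O) = -13 + O + 1/O (p(O) = (1/O - 13) + O = (-13 + 1/O) + O = -13 + O + 1/O)
-p(1/(-874)) = -(-13 + 1/(-874) + 1/(1/(-874))) = -(-13 - 1/874 + 1/(-1/874)) = -(-13 - 1/874 - 874) = -1*(-775239/874) = 775239/874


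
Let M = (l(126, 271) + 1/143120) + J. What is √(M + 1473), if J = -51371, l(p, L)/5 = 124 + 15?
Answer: I*√62990093896255/35780 ≈ 221.82*I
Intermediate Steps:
l(p, L) = 695 (l(p, L) = 5*(124 + 15) = 5*139 = 695)
M = -7252749119/143120 (M = (695 + 1/143120) - 51371 = 99468401/143120 - 51371 = -7252749119/143120 ≈ -50676.)
√(M + 1473) = √(-7252749119/143120 + 1473) = √(-7041933359/143120) = I*√62990093896255/35780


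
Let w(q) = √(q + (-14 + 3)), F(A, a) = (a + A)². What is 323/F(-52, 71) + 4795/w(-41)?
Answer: 17/19 - 4795*I*√13/26 ≈ 0.89474 - 664.95*I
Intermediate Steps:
F(A, a) = (A + a)²
w(q) = √(-11 + q) (w(q) = √(q - 11) = √(-11 + q))
323/F(-52, 71) + 4795/w(-41) = 323/((-52 + 71)²) + 4795/(√(-11 - 41)) = 323/(19²) + 4795/(√(-52)) = 323/361 + 4795/((2*I*√13)) = 323*(1/361) + 4795*(-I*√13/26) = 17/19 - 4795*I*√13/26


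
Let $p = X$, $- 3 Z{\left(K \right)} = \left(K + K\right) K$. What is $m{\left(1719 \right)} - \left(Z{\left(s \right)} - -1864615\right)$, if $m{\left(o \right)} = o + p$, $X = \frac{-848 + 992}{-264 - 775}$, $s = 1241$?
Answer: $- \frac{2606358946}{3117} \approx -8.3618 \cdot 10^{5}$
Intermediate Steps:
$X = - \frac{144}{1039}$ ($X = \frac{144}{-1039} = 144 \left(- \frac{1}{1039}\right) = - \frac{144}{1039} \approx -0.13859$)
$Z{\left(K \right)} = - \frac{2 K^{2}}{3}$ ($Z{\left(K \right)} = - \frac{\left(K + K\right) K}{3} = - \frac{2 K K}{3} = - \frac{2 K^{2}}{3}$)
$p = - \frac{144}{1039} \approx -0.13859$
$m{\left(o \right)} = - \frac{144}{1039} + o$ ($m{\left(o \right)} = o - \frac{144}{1039} = - \frac{144}{1039} + o$)
$m{\left(1719 \right)} - \left(Z{\left(s \right)} - -1864615\right) = \left(- \frac{144}{1039} + 1719\right) - \left(- \frac{2 \cdot 1241^{2}}{3} - -1864615\right) = \frac{1785897}{1039} - \left(\left(- \frac{2}{3}\right) 1540081 + 1864615\right) = \frac{1785897}{1039} - \left(- \frac{3080162}{3} + 1864615\right) = \frac{1785897}{1039} - \frac{2513683}{3} = - \frac{2606358946}{3117}$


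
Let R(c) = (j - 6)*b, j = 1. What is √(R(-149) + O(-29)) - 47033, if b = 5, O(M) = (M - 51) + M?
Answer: -47033 + I*√134 ≈ -47033.0 + 11.576*I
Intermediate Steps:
O(M) = -51 + 2*M (O(M) = (-51 + M) + M = -51 + 2*M)
R(c) = -25 (R(c) = (1 - 6)*5 = -5*5 = -25)
√(R(-149) + O(-29)) - 47033 = √(-25 + (-51 + 2*(-29))) - 47033 = √(-25 + (-51 - 58)) - 47033 = √(-25 - 109) - 47033 = √(-134) - 47033 = I*√134 - 47033 = -47033 + I*√134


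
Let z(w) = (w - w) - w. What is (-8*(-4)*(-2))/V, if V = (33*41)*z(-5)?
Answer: -64/6765 ≈ -0.0094605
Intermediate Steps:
z(w) = -w (z(w) = 0 - w = -w)
V = 6765 (V = (33*41)*(-1*(-5)) = 1353*5 = 6765)
(-8*(-4)*(-2))/V = (-8*(-4)*(-2))/6765 = (-2*(-16)*(-2))*(1/6765) = (32*(-2))*(1/6765) = -64*1/6765 = -64/6765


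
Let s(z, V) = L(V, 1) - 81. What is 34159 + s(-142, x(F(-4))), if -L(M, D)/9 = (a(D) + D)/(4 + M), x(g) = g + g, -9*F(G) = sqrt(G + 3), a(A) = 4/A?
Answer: 2214341/65 - 81*I/130 ≈ 34067.0 - 0.62308*I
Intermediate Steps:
F(G) = -sqrt(3 + G)/9 (F(G) = -sqrt(G + 3)/9 = -sqrt(3 + G)/9)
x(g) = 2*g
L(M, D) = -9*(D + 4/D)/(4 + M) (L(M, D) = -9*(4/D + D)/(4 + M) = -9*(D + 4/D)/(4 + M))
s(z, V) = -81 - 45/(4 + V) (s(z, V) = 9*(-4 - 1*1**2)/(1*(4 + V)) - 81 = 9*1*(-4 - 1*1)/(4 + V) - 81 = 9*1*(-4 - 1)/(4 + V) - 81 = 9*1*(-5)/(4 + V) - 81 = -45/(4 + V) - 81 = -81 - 45/(4 + V))
34159 + s(-142, x(F(-4))) = 34159 + 9*(-41 - 18*(-sqrt(3 - 4)/9))/(4 + 2*(-sqrt(3 - 4)/9)) = 34159 + 9*(-41 - 18*(-I/9))/(4 + 2*(-I/9)) = 34159 + 9*(-41 - (-2)*I)/(4 - 2*I/9) = 34159 + 9*(81*(4 + 2*I/9)/1300)*(-41 + 2*I) = 34159 + 729*(-41 + 2*I)*(4 + 2*I/9)/1300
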